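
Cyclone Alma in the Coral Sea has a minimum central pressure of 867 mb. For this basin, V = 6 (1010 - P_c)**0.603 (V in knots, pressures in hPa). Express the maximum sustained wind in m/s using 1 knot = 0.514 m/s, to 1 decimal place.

61.5 m/s

ΔP = 1010 − 867 = 143 mb.
V ≈ 6 × 143^0.603 = 6 × 19.937 ≈ 119.624 kt.
119.624 × 0.514 ≈ 61.49 m/s → 61.5 m/s.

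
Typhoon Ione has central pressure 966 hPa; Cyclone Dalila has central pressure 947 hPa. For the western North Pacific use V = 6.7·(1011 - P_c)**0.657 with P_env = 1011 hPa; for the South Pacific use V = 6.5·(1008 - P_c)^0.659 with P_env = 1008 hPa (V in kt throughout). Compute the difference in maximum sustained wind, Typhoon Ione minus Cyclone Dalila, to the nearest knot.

Typhoon Ione: ΔP = 45; V ≈ 6.7 × 45^0.657 ≈ 81.70 kt.
Cyclone Dalila: ΔP = 61; V ≈ 6.5 × 61^0.659 ≈ 97.60 kt.
Difference ≈ 81.70 − 97.60 = -15.90 → -16 kt.

-16 kt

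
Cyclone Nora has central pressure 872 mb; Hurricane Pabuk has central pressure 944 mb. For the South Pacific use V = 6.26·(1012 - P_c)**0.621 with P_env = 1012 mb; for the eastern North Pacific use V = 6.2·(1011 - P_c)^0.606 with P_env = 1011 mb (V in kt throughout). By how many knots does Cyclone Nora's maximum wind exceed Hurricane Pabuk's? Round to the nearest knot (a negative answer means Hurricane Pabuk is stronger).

Cyclone Nora: ΔP = 140; V ≈ 6.26 × 140^0.621 ≈ 134.69 kt.
Hurricane Pabuk: ΔP = 67; V ≈ 6.2 × 67^0.606 ≈ 79.25 kt.
Difference ≈ 134.69 − 79.25 = 55.44 → 55 kt.

55 kt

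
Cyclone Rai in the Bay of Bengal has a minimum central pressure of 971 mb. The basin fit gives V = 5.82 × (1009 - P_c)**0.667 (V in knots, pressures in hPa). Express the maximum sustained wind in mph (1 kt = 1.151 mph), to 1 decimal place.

75.8 mph

ΔP = 1009 − 971 = 38 mb.
V ≈ 5.82 × 38^0.667 = 5.82 × 11.317 ≈ 65.863 kt.
65.863 × 1.151 ≈ 75.81 mph → 75.8 mph.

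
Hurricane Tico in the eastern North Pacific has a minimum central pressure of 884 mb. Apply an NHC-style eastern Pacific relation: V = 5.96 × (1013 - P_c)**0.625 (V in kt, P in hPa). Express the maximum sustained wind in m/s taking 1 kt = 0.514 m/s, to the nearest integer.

64 m/s

ΔP = 1013 − 884 = 129 mb.
V ≈ 5.96 × 129^0.625 = 5.96 × 20.851 ≈ 124.270 kt.
124.270 × 0.514 ≈ 63.87 m/s → 64 m/s.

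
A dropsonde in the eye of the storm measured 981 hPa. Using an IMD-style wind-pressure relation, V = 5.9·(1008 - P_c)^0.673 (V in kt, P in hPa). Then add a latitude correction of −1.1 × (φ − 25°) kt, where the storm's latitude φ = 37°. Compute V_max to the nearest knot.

ΔP = 1008 − 981 = 27 hPa.
27^0.673 ≈ 9.190.
V ≈ 5.9 × 9.190 ≈ 54.2 kt.
Latitude correction: −1.1 × (37 − 25) = -13.2 kt.
Corrected V ≈ 41 kt → 41 kt.

41 kt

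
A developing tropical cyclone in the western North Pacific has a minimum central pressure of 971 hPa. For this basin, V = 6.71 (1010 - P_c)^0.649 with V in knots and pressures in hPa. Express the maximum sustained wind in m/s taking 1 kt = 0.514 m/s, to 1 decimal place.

ΔP = 1010 − 971 = 39 hPa.
V ≈ 6.71 × 39^0.649 = 6.71 × 10.780 ≈ 72.331 kt.
72.331 × 0.514 ≈ 37.18 m/s → 37.2 m/s.

37.2 m/s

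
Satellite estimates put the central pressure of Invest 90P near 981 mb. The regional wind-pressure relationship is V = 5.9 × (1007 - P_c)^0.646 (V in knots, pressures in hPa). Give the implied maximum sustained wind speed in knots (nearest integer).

48 kt

ΔP = 1007 − 981 = 26 mb.
26^0.646 ≈ 8.205.
V ≈ 5.9 × 8.205 ≈ 48.4 kt.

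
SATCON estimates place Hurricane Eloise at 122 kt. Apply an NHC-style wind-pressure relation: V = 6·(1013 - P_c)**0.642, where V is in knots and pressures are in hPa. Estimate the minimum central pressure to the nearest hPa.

904 hPa

ΔP = (V / 6)^(1/0.642) = (122/6)^1.558.
122/6 = 20.333; 20.333^1.558 ≈ 109.07 hPa.
P_c = 1013 − 109.07 = 903.93 ≈ 904 hPa.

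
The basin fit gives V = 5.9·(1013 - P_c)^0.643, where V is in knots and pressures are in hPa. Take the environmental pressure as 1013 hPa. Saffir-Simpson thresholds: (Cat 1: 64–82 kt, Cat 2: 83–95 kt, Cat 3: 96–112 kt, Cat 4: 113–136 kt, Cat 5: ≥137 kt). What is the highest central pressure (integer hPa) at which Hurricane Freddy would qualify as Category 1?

Category 1 begins at V = 64 kt.
Required ΔP = (64/5.9)^(1/0.643) = 10.847^1.555 ≈ 40.75 hPa.
P_c ≤ 1013 − 40.75 = 972.25, so the highest integer P_c is 972 hPa.

972 hPa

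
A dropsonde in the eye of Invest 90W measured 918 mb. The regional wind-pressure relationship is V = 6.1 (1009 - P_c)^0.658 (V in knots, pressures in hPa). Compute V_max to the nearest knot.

119 kt

ΔP = 1009 − 918 = 91 mb.
91^0.658 ≈ 19.456.
V ≈ 6.1 × 19.456 ≈ 118.7 kt.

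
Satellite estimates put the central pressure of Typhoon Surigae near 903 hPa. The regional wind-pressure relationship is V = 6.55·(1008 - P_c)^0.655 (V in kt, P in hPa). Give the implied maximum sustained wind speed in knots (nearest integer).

138 kt

ΔP = 1008 − 903 = 105 hPa.
105^0.655 ≈ 21.080.
V ≈ 6.55 × 21.080 ≈ 138.1 kt.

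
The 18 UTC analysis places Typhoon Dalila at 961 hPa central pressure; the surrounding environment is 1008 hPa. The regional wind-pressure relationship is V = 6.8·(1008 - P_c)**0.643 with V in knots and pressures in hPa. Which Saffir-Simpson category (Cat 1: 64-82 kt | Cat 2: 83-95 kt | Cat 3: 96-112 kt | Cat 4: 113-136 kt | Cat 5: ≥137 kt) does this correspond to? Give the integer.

1

ΔP = 1008 − 961 = 47 hPa.
V ≈ 6.8 × 47^0.643 = 6.8 × 11.89 ≈ 81 kt.
81 kt falls in the Category 1 band.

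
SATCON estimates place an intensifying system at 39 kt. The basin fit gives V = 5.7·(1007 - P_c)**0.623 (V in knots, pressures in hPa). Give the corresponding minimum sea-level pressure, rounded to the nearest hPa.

ΔP = (V / 5.7)^(1/0.623) = (39/5.7)^1.605.
39/5.7 = 6.842; 6.842^1.605 ≈ 21.91 hPa.
P_c = 1007 − 21.91 = 985.09 ≈ 985 hPa.

985 hPa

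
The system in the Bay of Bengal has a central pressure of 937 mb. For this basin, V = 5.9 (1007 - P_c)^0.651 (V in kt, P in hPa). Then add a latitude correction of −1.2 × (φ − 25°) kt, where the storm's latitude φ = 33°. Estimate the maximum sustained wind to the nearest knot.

ΔP = 1007 − 937 = 70 mb.
70^0.651 ≈ 15.891.
V ≈ 5.9 × 15.891 ≈ 93.8 kt.
Latitude correction: −1.2 × (33 − 25) = -9.6 kt.
Corrected V ≈ 84.2 kt → 84 kt.

84 kt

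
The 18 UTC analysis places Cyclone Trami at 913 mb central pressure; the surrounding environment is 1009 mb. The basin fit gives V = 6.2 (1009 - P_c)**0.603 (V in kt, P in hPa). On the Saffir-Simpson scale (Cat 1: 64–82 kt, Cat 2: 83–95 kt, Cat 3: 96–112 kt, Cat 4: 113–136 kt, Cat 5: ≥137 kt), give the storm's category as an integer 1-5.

ΔP = 1009 − 913 = 96 mb.
V ≈ 6.2 × 96^0.603 = 6.2 × 15.68 ≈ 97 kt.
97 kt falls in the Category 3 band.

3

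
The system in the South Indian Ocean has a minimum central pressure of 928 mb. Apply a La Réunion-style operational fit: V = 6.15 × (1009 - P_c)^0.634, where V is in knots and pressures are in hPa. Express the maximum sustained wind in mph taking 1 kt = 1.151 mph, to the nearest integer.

ΔP = 1009 − 928 = 81 mb.
V ≈ 6.15 × 81^0.634 = 6.15 × 16.217 ≈ 99.737 kt.
99.737 × 1.151 ≈ 114.80 mph → 115 mph.

115 mph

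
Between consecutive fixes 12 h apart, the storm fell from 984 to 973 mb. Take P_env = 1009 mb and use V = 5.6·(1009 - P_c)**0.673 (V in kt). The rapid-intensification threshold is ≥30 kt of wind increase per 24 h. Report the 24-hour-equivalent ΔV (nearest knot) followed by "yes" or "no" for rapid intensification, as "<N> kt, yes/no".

V₁: ΔP = 25, V ≈ 5.6 × 25^0.673 ≈ 48.87 kt.
V₂: ΔP = 36, V ≈ 5.6 × 36^0.673 ≈ 62.46 kt.
ΔV over 12 h = 13.59 kt → 24 h equivalent = 13.59 × 24/12 ≈ 27.18 kt.
27 kt < 30 kt ⇒ not rapid intensification.

27 kt, no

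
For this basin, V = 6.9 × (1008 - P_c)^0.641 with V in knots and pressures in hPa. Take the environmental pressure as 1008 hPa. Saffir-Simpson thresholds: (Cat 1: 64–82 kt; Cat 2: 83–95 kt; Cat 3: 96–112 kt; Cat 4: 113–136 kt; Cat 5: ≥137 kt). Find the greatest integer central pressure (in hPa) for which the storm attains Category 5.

Category 5 begins at V = 137 kt.
Required ΔP = (137/6.9)^(1/0.641) = 19.855^1.560 ≈ 105.87 hPa.
P_c ≤ 1008 − 105.87 = 902.13, so the highest integer P_c is 902 hPa.

902 hPa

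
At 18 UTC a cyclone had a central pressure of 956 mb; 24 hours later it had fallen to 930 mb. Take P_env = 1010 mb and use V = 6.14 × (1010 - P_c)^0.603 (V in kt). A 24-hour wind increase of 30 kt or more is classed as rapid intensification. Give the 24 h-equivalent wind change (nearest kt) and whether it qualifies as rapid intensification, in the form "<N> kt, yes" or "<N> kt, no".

18 kt, no

V₁: ΔP = 54, V ≈ 6.14 × 54^0.603 ≈ 68.05 kt.
V₂: ΔP = 80, V ≈ 6.14 × 80^0.603 ≈ 86.24 kt.
ΔV over 24 h = 18.19 kt → 24 h equivalent = 18.19 × 24/24 ≈ 18.19 kt.
18 kt < 30 kt ⇒ not rapid intensification.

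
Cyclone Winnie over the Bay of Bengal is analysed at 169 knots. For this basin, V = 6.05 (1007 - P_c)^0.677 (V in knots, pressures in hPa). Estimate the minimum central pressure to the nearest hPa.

ΔP = (V / 6.05)^(1/0.677) = (169/6.05)^1.477.
169/6.05 = 27.934; 27.934^1.477 ≈ 136.80 hPa.
P_c = 1007 − 136.80 = 870.20 ≈ 870 hPa.

870 hPa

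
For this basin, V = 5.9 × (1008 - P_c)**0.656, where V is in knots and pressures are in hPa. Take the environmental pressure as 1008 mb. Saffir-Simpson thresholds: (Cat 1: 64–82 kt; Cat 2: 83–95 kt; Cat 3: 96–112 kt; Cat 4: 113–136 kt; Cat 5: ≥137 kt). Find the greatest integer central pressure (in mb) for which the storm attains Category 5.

887 mb

Category 5 begins at V = 137 kt.
Required ΔP = (137/5.9)^(1/0.656) = 23.220^1.524 ≈ 120.81 mb.
P_c ≤ 1008 − 120.81 = 887.19, so the highest integer P_c is 887 mb.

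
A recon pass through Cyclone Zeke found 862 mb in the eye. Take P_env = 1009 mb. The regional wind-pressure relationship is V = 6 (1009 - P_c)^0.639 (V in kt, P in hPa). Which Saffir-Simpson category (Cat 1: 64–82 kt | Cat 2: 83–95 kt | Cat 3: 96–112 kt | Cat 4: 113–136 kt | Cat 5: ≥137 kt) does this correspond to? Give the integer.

ΔP = 1009 − 862 = 147 mb.
V ≈ 6 × 147^0.639 = 6 × 24.26 ≈ 146 kt.
146 kt falls in the Category 5 band.

5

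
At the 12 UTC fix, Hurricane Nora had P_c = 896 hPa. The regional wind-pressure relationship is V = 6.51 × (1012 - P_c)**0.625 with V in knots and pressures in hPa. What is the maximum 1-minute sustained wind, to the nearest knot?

127 kt

ΔP = 1012 − 896 = 116 hPa.
116^0.625 ≈ 19.511.
V ≈ 6.51 × 19.511 ≈ 127.0 kt.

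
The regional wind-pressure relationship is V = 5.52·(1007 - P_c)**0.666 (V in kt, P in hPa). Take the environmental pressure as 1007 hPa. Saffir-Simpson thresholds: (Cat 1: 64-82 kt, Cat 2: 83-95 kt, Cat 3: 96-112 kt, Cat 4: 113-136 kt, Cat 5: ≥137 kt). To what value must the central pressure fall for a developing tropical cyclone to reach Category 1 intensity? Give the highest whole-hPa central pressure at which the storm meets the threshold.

967 hPa

Category 1 begins at V = 64 kt.
Required ΔP = (64/5.52)^(1/0.666) = 11.594^1.502 ≈ 39.62 hPa.
P_c ≤ 1007 − 39.62 = 967.38, so the highest integer P_c is 967 hPa.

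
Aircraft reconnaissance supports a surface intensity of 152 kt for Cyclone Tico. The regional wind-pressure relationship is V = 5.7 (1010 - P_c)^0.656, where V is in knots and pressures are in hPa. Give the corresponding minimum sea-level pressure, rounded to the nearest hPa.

ΔP = (V / 5.7)^(1/0.656) = (152/5.7)^1.524.
152/5.7 = 26.667; 26.667^1.524 ≈ 149.19 hPa.
P_c = 1010 − 149.19 = 860.81 ≈ 861 hPa.

861 hPa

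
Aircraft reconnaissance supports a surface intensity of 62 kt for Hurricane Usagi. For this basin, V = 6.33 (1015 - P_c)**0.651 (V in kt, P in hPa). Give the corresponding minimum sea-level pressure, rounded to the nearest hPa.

982 hPa

ΔP = (V / 6.33)^(1/0.651) = (62/6.33)^1.536.
62/6.33 = 9.795; 9.795^1.536 ≈ 33.29 hPa.
P_c = 1015 − 33.29 = 981.71 ≈ 982 hPa.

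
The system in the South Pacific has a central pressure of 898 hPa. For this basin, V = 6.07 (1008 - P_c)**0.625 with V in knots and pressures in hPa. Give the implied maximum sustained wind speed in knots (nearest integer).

115 kt

ΔP = 1008 − 898 = 110 hPa.
110^0.625 ≈ 18.874.
V ≈ 6.07 × 18.874 ≈ 114.6 kt.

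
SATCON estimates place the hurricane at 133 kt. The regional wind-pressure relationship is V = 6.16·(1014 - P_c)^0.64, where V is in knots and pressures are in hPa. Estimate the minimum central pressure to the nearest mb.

892 mb

ΔP = (V / 6.16)^(1/0.64) = (133/6.16)^1.562.
133/6.16 = 21.591; 21.591^1.562 ≈ 121.56 mb.
P_c = 1014 − 121.56 = 892.44 ≈ 892 mb.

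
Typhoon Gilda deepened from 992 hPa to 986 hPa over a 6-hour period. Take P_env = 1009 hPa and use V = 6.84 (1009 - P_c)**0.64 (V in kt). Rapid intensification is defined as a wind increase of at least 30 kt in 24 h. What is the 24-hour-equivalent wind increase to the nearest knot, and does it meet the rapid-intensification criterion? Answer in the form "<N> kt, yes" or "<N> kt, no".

V₁: ΔP = 17, V ≈ 6.84 × 17^0.64 ≈ 41.93 kt.
V₂: ΔP = 23, V ≈ 6.84 × 23^0.64 ≈ 50.88 kt.
ΔV over 6 h = 8.95 kt → 24 h equivalent = 8.95 × 24/6 ≈ 35.80 kt.
36 kt ≥ 30 kt ⇒ rapid intensification.

36 kt, yes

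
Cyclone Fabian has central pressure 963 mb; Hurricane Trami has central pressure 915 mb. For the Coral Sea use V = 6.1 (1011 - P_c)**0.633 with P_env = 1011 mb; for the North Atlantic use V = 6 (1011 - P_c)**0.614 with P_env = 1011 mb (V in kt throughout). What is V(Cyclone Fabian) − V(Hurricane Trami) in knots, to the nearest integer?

-28 kt

Cyclone Fabian: ΔP = 48; V ≈ 6.1 × 48^0.633 ≈ 70.72 kt.
Hurricane Trami: ΔP = 96; V ≈ 6 × 96^0.614 ≈ 98.92 kt.
Difference ≈ 70.72 − 98.92 = -28.20 → -28 kt.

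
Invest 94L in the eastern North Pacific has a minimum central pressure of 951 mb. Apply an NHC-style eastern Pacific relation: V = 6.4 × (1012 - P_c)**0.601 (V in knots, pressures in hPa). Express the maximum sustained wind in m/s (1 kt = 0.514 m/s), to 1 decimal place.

ΔP = 1012 − 951 = 61 mb.
V ≈ 6.4 × 61^0.601 = 6.4 × 11.830 ≈ 75.712 kt.
75.712 × 0.514 ≈ 38.92 m/s → 38.9 m/s.

38.9 m/s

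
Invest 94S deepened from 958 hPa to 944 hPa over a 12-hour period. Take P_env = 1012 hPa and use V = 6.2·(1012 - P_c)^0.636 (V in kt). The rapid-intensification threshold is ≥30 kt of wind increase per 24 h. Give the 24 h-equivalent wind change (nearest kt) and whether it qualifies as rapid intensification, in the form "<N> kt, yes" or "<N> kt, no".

25 kt, no

V₁: ΔP = 54, V ≈ 6.2 × 54^0.636 ≈ 78.38 kt.
V₂: ΔP = 68, V ≈ 6.2 × 68^0.636 ≈ 90.75 kt.
ΔV over 12 h = 12.37 kt → 24 h equivalent = 12.37 × 24/12 ≈ 24.74 kt.
25 kt < 30 kt ⇒ not rapid intensification.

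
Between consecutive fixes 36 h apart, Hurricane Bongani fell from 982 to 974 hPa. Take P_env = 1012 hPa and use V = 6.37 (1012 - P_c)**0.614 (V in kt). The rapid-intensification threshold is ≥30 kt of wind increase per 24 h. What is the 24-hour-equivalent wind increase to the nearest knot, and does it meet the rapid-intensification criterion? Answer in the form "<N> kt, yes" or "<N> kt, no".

5 kt, no

V₁: ΔP = 30, V ≈ 6.37 × 30^0.614 ≈ 51.42 kt.
V₂: ΔP = 38, V ≈ 6.37 × 38^0.614 ≈ 59.45 kt.
ΔV over 36 h = 8.03 kt → 24 h equivalent = 8.03 × 24/36 ≈ 5.35 kt.
5 kt < 30 kt ⇒ not rapid intensification.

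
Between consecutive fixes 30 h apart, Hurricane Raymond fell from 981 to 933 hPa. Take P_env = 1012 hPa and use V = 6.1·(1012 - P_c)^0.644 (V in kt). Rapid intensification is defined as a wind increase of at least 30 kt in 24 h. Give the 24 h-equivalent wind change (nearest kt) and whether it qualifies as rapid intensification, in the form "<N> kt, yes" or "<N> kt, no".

37 kt, yes

V₁: ΔP = 31, V ≈ 6.1 × 31^0.644 ≈ 55.69 kt.
V₂: ΔP = 79, V ≈ 6.1 × 79^0.644 ≈ 101.72 kt.
ΔV over 30 h = 46.03 kt → 24 h equivalent = 46.03 × 24/30 ≈ 36.82 kt.
37 kt ≥ 30 kt ⇒ rapid intensification.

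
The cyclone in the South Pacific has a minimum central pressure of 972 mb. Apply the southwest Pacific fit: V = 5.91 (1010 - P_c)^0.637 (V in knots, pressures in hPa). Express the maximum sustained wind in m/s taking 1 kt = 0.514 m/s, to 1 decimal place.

ΔP = 1010 − 972 = 38 mb.
V ≈ 5.91 × 38^0.637 = 5.91 × 10.147 ≈ 59.967 kt.
59.967 × 0.514 ≈ 30.82 m/s → 30.8 m/s.

30.8 m/s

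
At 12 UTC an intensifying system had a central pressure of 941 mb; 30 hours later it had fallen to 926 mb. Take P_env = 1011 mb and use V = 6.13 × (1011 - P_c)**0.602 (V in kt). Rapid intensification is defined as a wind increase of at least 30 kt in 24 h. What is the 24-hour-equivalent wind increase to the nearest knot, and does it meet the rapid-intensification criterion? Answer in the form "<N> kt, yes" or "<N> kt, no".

8 kt, no

V₁: ΔP = 70, V ≈ 6.13 × 70^0.602 ≈ 79.11 kt.
V₂: ΔP = 85, V ≈ 6.13 × 85^0.602 ≈ 88.91 kt.
ΔV over 30 h = 9.80 kt → 24 h equivalent = 9.80 × 24/30 ≈ 7.84 kt.
8 kt < 30 kt ⇒ not rapid intensification.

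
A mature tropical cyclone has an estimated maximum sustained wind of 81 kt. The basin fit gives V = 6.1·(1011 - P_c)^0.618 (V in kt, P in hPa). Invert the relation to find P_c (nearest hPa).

945 hPa

ΔP = (V / 6.1)^(1/0.618) = (81/6.1)^1.618.
81/6.1 = 13.279; 13.279^1.618 ≈ 65.68 hPa.
P_c = 1011 − 65.68 = 945.32 ≈ 945 hPa.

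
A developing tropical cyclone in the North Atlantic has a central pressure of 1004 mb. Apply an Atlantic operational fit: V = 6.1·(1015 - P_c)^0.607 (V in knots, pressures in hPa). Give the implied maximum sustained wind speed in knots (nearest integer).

ΔP = 1015 − 1004 = 11 mb.
11^0.607 ≈ 4.287.
V ≈ 6.1 × 4.287 ≈ 26.1 kt.

26 kt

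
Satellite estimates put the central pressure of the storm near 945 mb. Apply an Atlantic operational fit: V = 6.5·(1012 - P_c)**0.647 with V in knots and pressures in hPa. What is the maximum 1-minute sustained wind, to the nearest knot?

99 kt

ΔP = 1012 − 945 = 67 mb.
67^0.647 ≈ 15.187.
V ≈ 6.5 × 15.187 ≈ 98.7 kt.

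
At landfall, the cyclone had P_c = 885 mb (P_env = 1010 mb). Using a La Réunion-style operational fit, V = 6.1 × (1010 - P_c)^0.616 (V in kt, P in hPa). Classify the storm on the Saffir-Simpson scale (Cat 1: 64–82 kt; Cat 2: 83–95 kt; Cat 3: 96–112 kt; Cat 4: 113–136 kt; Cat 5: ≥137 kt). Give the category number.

4

ΔP = 1010 − 885 = 125 mb.
V ≈ 6.1 × 125^0.616 = 6.1 × 19.57 ≈ 119 kt.
119 kt falls in the Category 4 band.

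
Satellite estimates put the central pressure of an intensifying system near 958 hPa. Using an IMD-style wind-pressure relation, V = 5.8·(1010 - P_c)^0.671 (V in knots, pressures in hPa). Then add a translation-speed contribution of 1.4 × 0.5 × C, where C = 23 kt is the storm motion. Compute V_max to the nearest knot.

ΔP = 1010 − 958 = 52 hPa.
52^0.671 ≈ 14.172.
V ≈ 5.8 × 14.172 ≈ 82.2 kt.
Translation term: 1.4 × 0.5 × 23 = 16.1 kt.
Corrected V ≈ 98.3 kt → 98 kt.

98 kt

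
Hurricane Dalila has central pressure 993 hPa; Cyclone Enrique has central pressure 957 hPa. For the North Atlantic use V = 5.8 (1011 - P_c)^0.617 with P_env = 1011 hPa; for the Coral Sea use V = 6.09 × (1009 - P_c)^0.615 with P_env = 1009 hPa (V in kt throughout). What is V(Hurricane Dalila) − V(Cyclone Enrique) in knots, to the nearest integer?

Hurricane Dalila: ΔP = 18; V ≈ 5.8 × 18^0.617 ≈ 34.51 kt.
Cyclone Enrique: ΔP = 52; V ≈ 6.09 × 52^0.615 ≈ 69.18 kt.
Difference ≈ 34.51 − 69.18 = -34.67 → -35 kt.

-35 kt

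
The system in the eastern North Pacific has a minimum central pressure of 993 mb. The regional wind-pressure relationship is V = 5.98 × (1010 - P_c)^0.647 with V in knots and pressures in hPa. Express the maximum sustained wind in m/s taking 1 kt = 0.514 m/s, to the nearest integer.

19 m/s

ΔP = 1010 − 993 = 17 mb.
V ≈ 5.98 × 17^0.647 = 5.98 × 6.253 ≈ 37.394 kt.
37.394 × 0.514 ≈ 19.22 m/s → 19 m/s.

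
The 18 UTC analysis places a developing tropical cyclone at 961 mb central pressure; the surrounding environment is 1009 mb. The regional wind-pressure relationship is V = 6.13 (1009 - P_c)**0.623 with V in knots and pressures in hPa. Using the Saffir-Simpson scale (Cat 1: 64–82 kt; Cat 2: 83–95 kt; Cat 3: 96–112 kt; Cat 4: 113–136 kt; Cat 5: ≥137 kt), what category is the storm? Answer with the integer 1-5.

1

ΔP = 1009 − 961 = 48 mb.
V ≈ 6.13 × 48^0.623 = 6.13 × 11.15 ≈ 68 kt.
68 kt falls in the Category 1 band.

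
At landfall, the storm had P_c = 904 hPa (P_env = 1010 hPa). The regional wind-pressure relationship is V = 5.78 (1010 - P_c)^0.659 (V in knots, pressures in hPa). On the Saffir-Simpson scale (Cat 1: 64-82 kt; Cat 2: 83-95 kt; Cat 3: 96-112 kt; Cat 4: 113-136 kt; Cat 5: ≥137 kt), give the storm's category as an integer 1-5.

ΔP = 1010 − 904 = 106 hPa.
V ≈ 5.78 × 106^0.659 = 5.78 × 21.61 ≈ 125 kt.
125 kt falls in the Category 4 band.

4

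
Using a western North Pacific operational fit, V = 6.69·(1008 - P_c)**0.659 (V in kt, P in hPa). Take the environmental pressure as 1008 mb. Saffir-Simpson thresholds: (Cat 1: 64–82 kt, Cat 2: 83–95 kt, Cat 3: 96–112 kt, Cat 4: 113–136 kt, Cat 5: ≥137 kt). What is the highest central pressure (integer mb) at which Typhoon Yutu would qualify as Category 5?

Category 5 begins at V = 137 kt.
Required ΔP = (137/6.69)^(1/0.659) = 20.478^1.517 ≈ 97.68 mb.
P_c ≤ 1008 − 97.68 = 910.32, so the highest integer P_c is 910 mb.

910 mb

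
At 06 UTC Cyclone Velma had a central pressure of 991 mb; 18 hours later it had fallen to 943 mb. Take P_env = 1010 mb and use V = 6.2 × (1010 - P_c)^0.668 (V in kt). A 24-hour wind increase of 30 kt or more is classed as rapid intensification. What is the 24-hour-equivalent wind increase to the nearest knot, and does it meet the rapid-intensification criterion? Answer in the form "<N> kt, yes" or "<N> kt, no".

V₁: ΔP = 19, V ≈ 6.2 × 19^0.668 ≈ 44.32 kt.
V₂: ΔP = 67, V ≈ 6.2 × 67^0.668 ≈ 102.85 kt.
ΔV over 18 h = 58.53 kt → 24 h equivalent = 58.53 × 24/18 ≈ 78.04 kt.
78 kt ≥ 30 kt ⇒ rapid intensification.

78 kt, yes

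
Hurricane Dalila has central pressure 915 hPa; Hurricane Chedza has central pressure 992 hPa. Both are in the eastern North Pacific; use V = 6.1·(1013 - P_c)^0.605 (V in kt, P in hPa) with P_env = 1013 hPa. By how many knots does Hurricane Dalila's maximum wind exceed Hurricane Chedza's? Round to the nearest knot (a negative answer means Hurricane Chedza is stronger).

59 kt

Hurricane Dalila: ΔP = 98; V ≈ 6.1 × 98^0.605 ≈ 97.73 kt.
Hurricane Chedza: ΔP = 21; V ≈ 6.1 × 21^0.605 ≈ 38.48 kt.
Difference ≈ 97.73 − 38.48 = 59.25 → 59 kt.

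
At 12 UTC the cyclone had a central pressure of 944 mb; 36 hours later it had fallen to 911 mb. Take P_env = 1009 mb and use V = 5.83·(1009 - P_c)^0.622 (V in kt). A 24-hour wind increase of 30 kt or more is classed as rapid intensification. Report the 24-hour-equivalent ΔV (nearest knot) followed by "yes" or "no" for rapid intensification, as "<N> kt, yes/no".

V₁: ΔP = 65, V ≈ 5.83 × 65^0.622 ≈ 78.22 kt.
V₂: ΔP = 98, V ≈ 5.83 × 98^0.622 ≈ 100.97 kt.
ΔV over 36 h = 22.75 kt → 24 h equivalent = 22.75 × 24/36 ≈ 15.17 kt.
15 kt < 30 kt ⇒ not rapid intensification.

15 kt, no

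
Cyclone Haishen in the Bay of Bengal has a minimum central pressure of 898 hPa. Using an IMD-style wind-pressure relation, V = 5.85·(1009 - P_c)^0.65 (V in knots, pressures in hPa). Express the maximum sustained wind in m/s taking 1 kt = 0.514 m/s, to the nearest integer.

64 m/s

ΔP = 1009 − 898 = 111 hPa.
V ≈ 5.85 × 111^0.65 = 5.85 × 21.353 ≈ 124.915 kt.
124.915 × 0.514 ≈ 64.21 m/s → 64 m/s.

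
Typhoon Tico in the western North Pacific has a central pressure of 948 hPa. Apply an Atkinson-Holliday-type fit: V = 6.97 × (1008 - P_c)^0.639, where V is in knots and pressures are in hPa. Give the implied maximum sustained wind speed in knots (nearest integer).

95 kt

ΔP = 1008 − 948 = 60 hPa.
60^0.639 ≈ 13.685.
V ≈ 6.97 × 13.685 ≈ 95.4 kt.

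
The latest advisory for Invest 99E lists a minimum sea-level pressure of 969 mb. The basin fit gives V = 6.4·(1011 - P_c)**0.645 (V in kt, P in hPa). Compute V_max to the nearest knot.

ΔP = 1011 − 969 = 42 mb.
42^0.645 ≈ 11.143.
V ≈ 6.4 × 11.143 ≈ 71.3 kt.

71 kt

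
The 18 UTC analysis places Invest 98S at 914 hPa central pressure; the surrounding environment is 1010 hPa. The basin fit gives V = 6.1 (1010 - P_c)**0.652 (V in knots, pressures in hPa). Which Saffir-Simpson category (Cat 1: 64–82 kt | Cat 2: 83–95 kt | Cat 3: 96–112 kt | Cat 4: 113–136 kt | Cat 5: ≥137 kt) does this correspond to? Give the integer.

ΔP = 1010 − 914 = 96 hPa.
V ≈ 6.1 × 96^0.652 = 6.1 × 19.61 ≈ 120 kt.
120 kt falls in the Category 4 band.

4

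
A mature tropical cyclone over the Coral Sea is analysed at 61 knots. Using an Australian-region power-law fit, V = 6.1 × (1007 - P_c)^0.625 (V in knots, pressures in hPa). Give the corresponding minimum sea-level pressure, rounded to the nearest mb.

ΔP = (V / 6.1)^(1/0.625) = (61/6.1)^1.600.
61/6.1 = 10.000; 10.000^1.600 ≈ 39.81 mb.
P_c = 1007 − 39.81 = 967.19 ≈ 967 mb.

967 mb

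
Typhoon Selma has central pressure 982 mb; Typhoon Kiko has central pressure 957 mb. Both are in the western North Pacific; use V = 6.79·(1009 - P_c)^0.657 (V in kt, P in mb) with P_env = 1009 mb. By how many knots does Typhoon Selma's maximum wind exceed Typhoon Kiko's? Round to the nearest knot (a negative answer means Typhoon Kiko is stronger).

Typhoon Selma: ΔP = 27; V ≈ 6.79 × 27^0.657 ≈ 59.19 kt.
Typhoon Kiko: ΔP = 52; V ≈ 6.79 × 52^0.657 ≈ 91.05 kt.
Difference ≈ 59.19 − 91.05 = -31.86 → -32 kt.

-32 kt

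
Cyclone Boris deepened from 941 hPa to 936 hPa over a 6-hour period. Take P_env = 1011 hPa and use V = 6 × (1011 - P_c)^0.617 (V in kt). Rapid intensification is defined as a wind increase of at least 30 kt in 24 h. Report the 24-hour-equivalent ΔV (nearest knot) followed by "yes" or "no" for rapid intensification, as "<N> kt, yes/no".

V₁: ΔP = 70, V ≈ 6 × 70^0.617 ≈ 82.52 kt.
V₂: ΔP = 75, V ≈ 6 × 75^0.617 ≈ 86.11 kt.
ΔV over 6 h = 3.59 kt → 24 h equivalent = 3.59 × 24/6 ≈ 14.36 kt.
14 kt < 30 kt ⇒ not rapid intensification.

14 kt, no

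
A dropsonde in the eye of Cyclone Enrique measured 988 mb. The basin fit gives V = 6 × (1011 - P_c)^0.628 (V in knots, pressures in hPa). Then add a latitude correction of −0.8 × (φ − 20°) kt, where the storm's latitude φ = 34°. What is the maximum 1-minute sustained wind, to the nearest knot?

ΔP = 1011 − 988 = 23 mb.
23^0.628 ≈ 7.164.
V ≈ 6 × 7.164 ≈ 43.0 kt.
Latitude correction: −0.8 × (34 − 20) = -11.2 kt.
Corrected V ≈ 31.8 kt → 32 kt.

32 kt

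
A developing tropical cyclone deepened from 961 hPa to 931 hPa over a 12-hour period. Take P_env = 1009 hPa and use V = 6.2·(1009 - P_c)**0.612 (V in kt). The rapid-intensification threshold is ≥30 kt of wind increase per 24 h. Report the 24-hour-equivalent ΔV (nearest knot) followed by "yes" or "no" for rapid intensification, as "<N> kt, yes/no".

46 kt, yes

V₁: ΔP = 48, V ≈ 6.2 × 48^0.612 ≈ 66.27 kt.
V₂: ΔP = 78, V ≈ 6.2 × 78^0.612 ≈ 89.20 kt.
ΔV over 12 h = 22.93 kt → 24 h equivalent = 22.93 × 24/12 ≈ 45.86 kt.
46 kt ≥ 30 kt ⇒ rapid intensification.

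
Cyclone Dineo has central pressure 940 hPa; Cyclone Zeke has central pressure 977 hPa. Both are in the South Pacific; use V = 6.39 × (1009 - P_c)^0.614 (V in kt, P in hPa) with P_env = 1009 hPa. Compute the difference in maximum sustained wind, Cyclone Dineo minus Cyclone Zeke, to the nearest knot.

32 kt

Cyclone Dineo: ΔP = 69; V ≈ 6.39 × 69^0.614 ≈ 86.01 kt.
Cyclone Zeke: ΔP = 32; V ≈ 6.39 × 32^0.614 ≈ 53.66 kt.
Difference ≈ 86.01 − 53.66 = 32.35 → 32 kt.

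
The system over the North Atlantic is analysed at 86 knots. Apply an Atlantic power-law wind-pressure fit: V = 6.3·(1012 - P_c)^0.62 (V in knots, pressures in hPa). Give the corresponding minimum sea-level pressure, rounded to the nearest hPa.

ΔP = (V / 6.3)^(1/0.62) = (86/6.3)^1.613.
86/6.3 = 13.651; 13.651^1.613 ≈ 67.75 hPa.
P_c = 1012 − 67.75 = 944.25 ≈ 944 hPa.

944 hPa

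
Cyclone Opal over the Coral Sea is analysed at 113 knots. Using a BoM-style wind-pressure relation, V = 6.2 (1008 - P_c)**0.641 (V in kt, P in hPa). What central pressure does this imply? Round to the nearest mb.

915 mb

ΔP = (V / 6.2)^(1/0.641) = (113/6.2)^1.560.
113/6.2 = 18.226; 18.226^1.560 ≈ 92.63 mb.
P_c = 1008 − 92.63 = 915.37 ≈ 915 mb.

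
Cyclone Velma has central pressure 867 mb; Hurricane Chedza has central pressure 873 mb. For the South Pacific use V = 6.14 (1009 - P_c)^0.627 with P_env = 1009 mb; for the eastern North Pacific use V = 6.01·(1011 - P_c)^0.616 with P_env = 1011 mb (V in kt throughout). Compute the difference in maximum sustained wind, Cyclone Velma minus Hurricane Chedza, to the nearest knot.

12 kt

Cyclone Velma: ΔP = 142; V ≈ 6.14 × 142^0.627 ≈ 137.29 kt.
Hurricane Chedza: ΔP = 138; V ≈ 6.01 × 138^0.616 ≈ 125.04 kt.
Difference ≈ 137.29 − 125.04 = 12.25 → 12 kt.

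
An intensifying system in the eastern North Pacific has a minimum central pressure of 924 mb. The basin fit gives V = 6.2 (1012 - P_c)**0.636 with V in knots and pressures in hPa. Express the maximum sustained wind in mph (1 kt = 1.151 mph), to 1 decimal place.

ΔP = 1012 − 924 = 88 mb.
V ≈ 6.2 × 88^0.636 = 6.2 × 17.246 ≈ 106.926 kt.
106.926 × 1.151 ≈ 123.07 mph → 123.1 mph.

123.1 mph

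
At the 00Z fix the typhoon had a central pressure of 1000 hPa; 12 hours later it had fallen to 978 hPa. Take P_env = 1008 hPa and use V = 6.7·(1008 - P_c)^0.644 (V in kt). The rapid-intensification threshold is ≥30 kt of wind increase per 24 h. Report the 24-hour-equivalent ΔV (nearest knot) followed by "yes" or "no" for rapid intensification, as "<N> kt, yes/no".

V₁: ΔP = 8, V ≈ 6.7 × 8^0.644 ≈ 25.57 kt.
V₂: ΔP = 30, V ≈ 6.7 × 30^0.644 ≈ 59.89 kt.
ΔV over 12 h = 34.32 kt → 24 h equivalent = 34.32 × 24/12 ≈ 68.64 kt.
69 kt ≥ 30 kt ⇒ rapid intensification.

69 kt, yes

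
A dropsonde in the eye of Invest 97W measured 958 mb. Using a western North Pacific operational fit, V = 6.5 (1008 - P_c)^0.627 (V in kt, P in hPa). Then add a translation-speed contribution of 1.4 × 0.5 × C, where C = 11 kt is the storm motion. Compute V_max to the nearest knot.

83 kt

ΔP = 1008 − 958 = 50 mb.
50^0.627 ≈ 11.621.
V ≈ 6.5 × 11.621 ≈ 75.5 kt.
Translation term: 1.4 × 0.5 × 11 = 7.7 kt.
Corrected V ≈ 83.2 kt → 83 kt.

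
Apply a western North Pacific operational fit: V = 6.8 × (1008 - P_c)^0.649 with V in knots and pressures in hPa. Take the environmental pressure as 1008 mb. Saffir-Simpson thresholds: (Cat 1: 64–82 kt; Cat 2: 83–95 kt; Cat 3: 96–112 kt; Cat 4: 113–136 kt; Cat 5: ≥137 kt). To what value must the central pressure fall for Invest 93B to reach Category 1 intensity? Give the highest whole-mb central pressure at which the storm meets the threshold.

976 mb

Category 1 begins at V = 64 kt.
Required ΔP = (64/6.8)^(1/0.649) = 9.412^1.541 ≈ 31.64 mb.
P_c ≤ 1008 − 31.64 = 976.36, so the highest integer P_c is 976 mb.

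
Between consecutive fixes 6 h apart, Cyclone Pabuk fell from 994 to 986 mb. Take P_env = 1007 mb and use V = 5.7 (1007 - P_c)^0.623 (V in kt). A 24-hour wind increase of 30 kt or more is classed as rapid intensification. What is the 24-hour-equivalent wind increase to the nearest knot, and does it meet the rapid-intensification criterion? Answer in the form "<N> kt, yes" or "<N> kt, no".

39 kt, yes

V₁: ΔP = 13, V ≈ 5.7 × 13^0.623 ≈ 28.17 kt.
V₂: ΔP = 21, V ≈ 5.7 × 21^0.623 ≈ 37.99 kt.
ΔV over 6 h = 9.82 kt → 24 h equivalent = 9.82 × 24/6 ≈ 39.28 kt.
39 kt ≥ 30 kt ⇒ rapid intensification.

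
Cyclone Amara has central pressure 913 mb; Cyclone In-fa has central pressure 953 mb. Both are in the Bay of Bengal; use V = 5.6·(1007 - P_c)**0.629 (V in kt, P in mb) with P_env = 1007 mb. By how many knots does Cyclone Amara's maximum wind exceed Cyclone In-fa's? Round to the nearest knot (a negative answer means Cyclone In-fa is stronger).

Cyclone Amara: ΔP = 94; V ≈ 5.6 × 94^0.629 ≈ 97.56 kt.
Cyclone In-fa: ΔP = 54; V ≈ 5.6 × 54^0.629 ≈ 68.84 kt.
Difference ≈ 97.56 − 68.84 = 28.72 → 29 kt.

29 kt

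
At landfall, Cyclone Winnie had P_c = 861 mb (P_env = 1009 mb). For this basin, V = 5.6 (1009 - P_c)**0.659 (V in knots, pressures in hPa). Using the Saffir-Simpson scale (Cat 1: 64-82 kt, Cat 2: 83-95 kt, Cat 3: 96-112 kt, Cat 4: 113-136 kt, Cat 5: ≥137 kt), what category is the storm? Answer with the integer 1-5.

5

ΔP = 1009 − 861 = 148 mb.
V ≈ 5.6 × 148^0.659 = 5.6 × 26.93 ≈ 151 kt.
151 kt falls in the Category 5 band.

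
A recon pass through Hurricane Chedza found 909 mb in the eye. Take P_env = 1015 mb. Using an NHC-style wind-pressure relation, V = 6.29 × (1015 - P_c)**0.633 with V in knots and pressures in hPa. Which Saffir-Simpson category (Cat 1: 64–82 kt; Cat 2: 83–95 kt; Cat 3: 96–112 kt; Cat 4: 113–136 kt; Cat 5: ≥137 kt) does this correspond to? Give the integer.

4

ΔP = 1015 − 909 = 106 mb.
V ≈ 6.29 × 106^0.633 = 6.29 × 19.14 ≈ 120 kt.
120 kt falls in the Category 4 band.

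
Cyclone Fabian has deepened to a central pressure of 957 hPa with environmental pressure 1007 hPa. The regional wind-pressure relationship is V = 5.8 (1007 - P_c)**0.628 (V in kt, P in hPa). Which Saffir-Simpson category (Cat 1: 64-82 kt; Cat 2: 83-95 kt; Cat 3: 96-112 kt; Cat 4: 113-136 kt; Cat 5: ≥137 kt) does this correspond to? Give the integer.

ΔP = 1007 − 957 = 50 hPa.
V ≈ 5.8 × 50^0.628 = 5.8 × 11.67 ≈ 68 kt.
68 kt falls in the Category 1 band.

1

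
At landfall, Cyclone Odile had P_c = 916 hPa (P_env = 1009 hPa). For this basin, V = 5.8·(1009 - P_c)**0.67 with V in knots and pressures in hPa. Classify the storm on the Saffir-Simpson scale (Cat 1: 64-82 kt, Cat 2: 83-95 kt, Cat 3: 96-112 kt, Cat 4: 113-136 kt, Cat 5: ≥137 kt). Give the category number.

ΔP = 1009 − 916 = 93 hPa.
V ≈ 5.8 × 93^0.67 = 5.8 × 20.84 ≈ 121 kt.
121 kt falls in the Category 4 band.

4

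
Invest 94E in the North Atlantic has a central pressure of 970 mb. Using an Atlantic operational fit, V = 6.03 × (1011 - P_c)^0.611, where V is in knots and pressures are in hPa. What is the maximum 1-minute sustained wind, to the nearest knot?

ΔP = 1011 − 970 = 41 mb.
41^0.611 ≈ 9.670.
V ≈ 6.03 × 9.670 ≈ 58.3 kt.

58 kt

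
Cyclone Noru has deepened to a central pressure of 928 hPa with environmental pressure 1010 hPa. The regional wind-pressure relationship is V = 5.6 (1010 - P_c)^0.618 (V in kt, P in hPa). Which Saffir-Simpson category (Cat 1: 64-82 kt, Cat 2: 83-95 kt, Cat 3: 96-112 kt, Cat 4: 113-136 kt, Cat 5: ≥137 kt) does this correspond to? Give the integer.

ΔP = 1010 − 928 = 82 hPa.
V ≈ 5.6 × 82^0.618 = 5.6 × 15.23 ≈ 85 kt.
85 kt falls in the Category 2 band.

2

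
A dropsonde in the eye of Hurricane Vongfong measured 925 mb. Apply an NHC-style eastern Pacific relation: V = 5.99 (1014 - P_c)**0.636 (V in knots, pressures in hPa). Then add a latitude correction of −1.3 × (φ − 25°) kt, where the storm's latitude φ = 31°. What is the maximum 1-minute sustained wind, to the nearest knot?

96 kt

ΔP = 1014 − 925 = 89 mb.
89^0.636 ≈ 17.370.
V ≈ 5.99 × 17.370 ≈ 104.0 kt.
Latitude correction: −1.3 × (31 − 25) = -7.8 kt.
Corrected V ≈ 96.2 kt → 96 kt.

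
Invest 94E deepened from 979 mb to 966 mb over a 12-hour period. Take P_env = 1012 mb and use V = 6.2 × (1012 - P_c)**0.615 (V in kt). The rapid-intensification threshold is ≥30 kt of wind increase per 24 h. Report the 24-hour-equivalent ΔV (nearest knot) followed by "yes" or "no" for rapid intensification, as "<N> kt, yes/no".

24 kt, no

V₁: ΔP = 33, V ≈ 6.2 × 33^0.615 ≈ 53.24 kt.
V₂: ΔP = 46, V ≈ 6.2 × 46^0.615 ≈ 65.31 kt.
ΔV over 12 h = 12.07 kt → 24 h equivalent = 12.07 × 24/12 ≈ 24.14 kt.
24 kt < 30 kt ⇒ not rapid intensification.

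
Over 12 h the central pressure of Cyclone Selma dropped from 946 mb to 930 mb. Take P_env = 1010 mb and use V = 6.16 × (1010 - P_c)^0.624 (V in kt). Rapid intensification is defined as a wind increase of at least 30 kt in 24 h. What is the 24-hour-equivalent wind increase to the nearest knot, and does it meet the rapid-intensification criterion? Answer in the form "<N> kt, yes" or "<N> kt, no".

V₁: ΔP = 64, V ≈ 6.16 × 64^0.624 ≈ 82.53 kt.
V₂: ΔP = 80, V ≈ 6.16 × 80^0.624 ≈ 94.87 kt.
ΔV over 12 h = 12.34 kt → 24 h equivalent = 12.34 × 24/12 ≈ 24.68 kt.
25 kt < 30 kt ⇒ not rapid intensification.

25 kt, no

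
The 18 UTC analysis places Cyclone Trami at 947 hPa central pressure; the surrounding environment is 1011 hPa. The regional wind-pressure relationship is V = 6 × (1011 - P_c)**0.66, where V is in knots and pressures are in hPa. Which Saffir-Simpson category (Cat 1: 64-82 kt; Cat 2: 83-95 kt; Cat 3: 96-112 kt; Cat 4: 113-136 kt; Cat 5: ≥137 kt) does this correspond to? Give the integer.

ΔP = 1011 − 947 = 64 hPa.
V ≈ 6 × 64^0.66 = 6 × 15.56 ≈ 93 kt.
93 kt falls in the Category 2 band.

2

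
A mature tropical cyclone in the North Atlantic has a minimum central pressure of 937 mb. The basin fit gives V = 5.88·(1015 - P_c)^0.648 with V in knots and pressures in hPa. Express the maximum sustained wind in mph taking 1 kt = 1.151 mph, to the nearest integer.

ΔP = 1015 − 937 = 78 mb.
V ≈ 5.88 × 78^0.648 = 5.88 × 16.830 ≈ 98.959 kt.
98.959 × 1.151 ≈ 113.90 mph → 114 mph.

114 mph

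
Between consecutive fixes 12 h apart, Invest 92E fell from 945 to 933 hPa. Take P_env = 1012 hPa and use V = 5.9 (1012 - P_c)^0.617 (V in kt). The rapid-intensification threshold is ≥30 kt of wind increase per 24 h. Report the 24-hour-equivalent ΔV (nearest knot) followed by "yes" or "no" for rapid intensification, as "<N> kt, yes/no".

17 kt, no

V₁: ΔP = 67, V ≈ 5.9 × 67^0.617 ≈ 78.98 kt.
V₂: ΔP = 79, V ≈ 5.9 × 79^0.617 ≈ 87.44 kt.
ΔV over 12 h = 8.46 kt → 24 h equivalent = 8.46 × 24/12 ≈ 16.92 kt.
17 kt < 30 kt ⇒ not rapid intensification.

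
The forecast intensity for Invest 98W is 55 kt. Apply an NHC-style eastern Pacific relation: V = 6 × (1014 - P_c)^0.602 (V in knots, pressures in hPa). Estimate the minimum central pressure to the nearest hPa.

974 hPa

ΔP = (V / 6)^(1/0.602) = (55/6)^1.661.
55/6 = 9.167; 9.167^1.661 ≈ 39.66 hPa.
P_c = 1014 − 39.66 = 974.34 ≈ 974 hPa.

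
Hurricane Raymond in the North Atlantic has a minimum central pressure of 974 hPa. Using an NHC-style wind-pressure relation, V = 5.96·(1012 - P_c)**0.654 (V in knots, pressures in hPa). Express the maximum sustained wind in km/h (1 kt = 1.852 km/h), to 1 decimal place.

ΔP = 1012 − 974 = 38 hPa.
V ≈ 5.96 × 38^0.654 = 5.96 × 10.794 ≈ 64.332 kt.
64.332 × 1.852 ≈ 119.14 km/h → 119.1 km/h.

119.1 km/h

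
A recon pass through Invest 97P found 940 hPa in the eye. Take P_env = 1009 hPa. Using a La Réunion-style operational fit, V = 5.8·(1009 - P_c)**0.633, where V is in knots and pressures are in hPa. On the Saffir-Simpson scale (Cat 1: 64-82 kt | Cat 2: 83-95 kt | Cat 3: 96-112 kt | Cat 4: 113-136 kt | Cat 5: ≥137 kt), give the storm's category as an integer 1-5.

2

ΔP = 1009 − 940 = 69 hPa.
V ≈ 5.8 × 69^0.633 = 5.8 × 14.59 ≈ 85 kt.
85 kt falls in the Category 2 band.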